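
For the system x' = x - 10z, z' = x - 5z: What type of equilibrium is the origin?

A = [[1,-10],[1,-5]]; det(A-λI) = λ^2 + 4λ + 5.
λ = -2 ± i: negative real part.

stable spiral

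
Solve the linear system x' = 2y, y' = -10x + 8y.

x(t) = -C_1e^(4t)sin(2t) + C_2e^(4t)cos(2t), y(t) = -2C_1e^(4t)sin(2t) - C_1e^(4t)cos(2t) - C_2e^(4t)sin(2t) + 2C_2e^(4t)cos(2t)

Coefficient matrix A = [[0, 2], [-10, 8]].
Characteristic polynomial det(A - λI) = λ^2 - 8λ + 20 = 0.
Eigenvalues λ = 4 ± 2i (complex conjugate pair).
For λ=4+2i: an eigenvector is (0,-1) - i(-1,-2) = (0 + i, -1 + 2i).
A real fundamental pair from Re and Im of e^((4+2i)t)v: X_1 = e^(4t)(cos(2t)·(0,-1) + sin(2t)·(-1,-2)), X_2 = e^(4t)(sin(2t)·(0,-1) - cos(2t)·(-1,-2)).
General solution: C_1X_1 + C_2X_2.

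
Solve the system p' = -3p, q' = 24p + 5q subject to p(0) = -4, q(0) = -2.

p(t) = -4e^(-3t), q(t) = -14e^(5t) + 12e^(-3t)

Coefficient matrix A = [[-3, 0], [24, 5]].
Characteristic polynomial det(A - λI) = λ^2 - 2λ - 15 = 0.
Eigenvalues λ = 5, -3.
For λ=5: (A-λI) row 1 is [-8, 0], so an eigenvector is (0, 1).
For λ=-3: (A-λI) row 2 is [24, 8], so an eigenvector is (1, -3).
General solution: c_1e^(5t)(0,1) + c_2e^(-3t)(1,-3).
Applying p(0)=-4, q(0)=-2 gives c_1=-14, c_2=-4.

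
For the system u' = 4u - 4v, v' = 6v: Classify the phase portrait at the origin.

A = [[4,-4],[0,6]]; det(A-λI) = λ^2 - 10λ + 24.
λ = 6, 4: both positive.

unstable node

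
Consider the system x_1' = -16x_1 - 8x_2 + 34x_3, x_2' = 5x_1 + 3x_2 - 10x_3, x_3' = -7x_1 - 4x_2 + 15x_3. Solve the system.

x_1(t) = 3c_1e^(-2t) - 4c_2e^(3t) + 2c_3e^(t), x_2(t) = -c_1e^(-2t) + c_2e^(3t), x_3(t) = c_1e^(-2t) - 2c_2e^(3t) + c_3e^(t)

Coefficient matrix A = [[-16, -8, 34], [5, 3, -10], [-7, -4, 15]].
det(A - λI) = 0 gives eigenvalues λ = -2, 3, 1.
For λ=-2: eigenvector (3,-1,1).
For λ=3: eigenvector (-4,1,-2).
For λ=1: eigenvector (2,0,1).
General solution: c_1e^(-2t)(3,-1,1) + c_2e^(3t)(-4,1,-2) + c_3e^(t)(2,0,1).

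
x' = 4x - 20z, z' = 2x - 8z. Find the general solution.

Coefficient matrix A = [[4, -20], [2, -8]].
Characteristic polynomial det(A - λI) = λ^2 + 4λ + 8 = 0.
Eigenvalues λ = -2 ± 2i (complex conjugate pair).
For λ=-2+2i: an eigenvector is (3,1) - i(-1,0) = (3 + i, 1).
A real fundamental pair from Re and Im of e^((-2+2i)t)v: X_1 = e^(-2t)(cos(2t)·(3,1) + sin(2t)·(-1,0)), X_2 = e^(-2t)(sin(2t)·(3,1) - cos(2t)·(-1,0)).
General solution: C_1X_1 + C_2X_2.

x(t) = -C_1e^(-2t)sin(2t) + 3C_1e^(-2t)cos(2t) + 3C_2e^(-2t)sin(2t) + C_2e^(-2t)cos(2t), z(t) = C_1e^(-2t)cos(2t) + C_2e^(-2t)sin(2t)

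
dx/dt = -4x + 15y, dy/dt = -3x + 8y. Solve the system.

x(t) = -c_1e^(2t)sin(3t) - 2c_1e^(2t)cos(3t) - 2c_2e^(2t)sin(3t) + c_2e^(2t)cos(3t), y(t) = -c_1e^(2t)cos(3t) - c_2e^(2t)sin(3t)

Coefficient matrix A = [[-4, 15], [-3, 8]].
Characteristic polynomial det(A - λI) = λ^2 - 4λ + 13 = 0.
Eigenvalues λ = 2 ± 3i (complex conjugate pair).
For λ=2+3i: an eigenvector is (-2,-1) - i(-1,0) = (-2 + i, -1).
A real fundamental pair from Re and Im of e^((2+3i)t)v: X_1 = e^(2t)(cos(3t)·(-2,-1) + sin(3t)·(-1,0)), X_2 = e^(2t)(sin(3t)·(-2,-1) - cos(3t)·(-1,0)).
General solution: c_1X_1 + c_2X_2.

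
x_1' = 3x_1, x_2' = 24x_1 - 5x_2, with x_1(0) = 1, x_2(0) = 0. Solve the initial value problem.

Coefficient matrix A = [[3, 0], [24, -5]].
Characteristic polynomial det(A - λI) = λ^2 + 2λ - 15 = 0.
Eigenvalues λ = 3, -5.
For λ=3: (A-λI) row 2 is [24, -8], so an eigenvector is (-1, -3).
For λ=-5: (A-λI) row 1 is [8, 0], so an eigenvector is (0, 1).
General solution: c_1e^(3t)(-1,-3) + c_2e^(-5t)(0,1).
Applying x_1(0)=1, x_2(0)=0 gives c_1=-1, c_2=-3.

x_1(t) = e^(3t), x_2(t) = 3e^(3t) - 3e^(-5t)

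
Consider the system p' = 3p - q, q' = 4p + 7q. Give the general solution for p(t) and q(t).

Coefficient matrix A = [[3, -1], [4, 7]].
Characteristic polynomial det(A - λI) = λ^2 - 10λ + 25 = 0.
Single eigenvalue λ = 5 with algebraic multiplicity 2.
Eigenvector v = (1,-2); generalized eigenvector w with (A-λI)w=v is (0,-1).
General solution: e^(5t)[K_1·v + K_2·(t·v + w)].

p(t) = K_1e^(5t) + K_2te^(5t), q(t) = -2K_1e^(5t) - 2K_2te^(5t) - K_2e^(5t)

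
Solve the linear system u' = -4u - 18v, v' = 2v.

Coefficient matrix A = [[-4, -18], [0, 2]].
Characteristic polynomial det(A - λI) = λ^2 + 2λ - 8 = 0.
Eigenvalues λ = -4, 2.
For λ=-4: (A-λI) row 1 is [0, -18], so an eigenvector is (1, 0).
For λ=2: (A-λI) row 1 is [-6, -18], so an eigenvector is (-3, 1).
General solution: c_1e^(-4t)(1,0) + c_2e^(2t)(-3,1).

u(t) = c_1e^(-4t) - 3c_2e^(2t), v(t) = c_2e^(2t)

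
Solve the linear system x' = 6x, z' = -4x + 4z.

x(t) = K_2e^(6t), z(t) = K_1e^(4t) - 2K_2e^(6t)

Coefficient matrix A = [[6, 0], [-4, 4]].
Characteristic polynomial det(A - λI) = λ^2 - 10λ + 24 = 0.
Eigenvalues λ = 4, 6.
For λ=4: (A-λI) row 1 is [2, 0], so an eigenvector is (0, 1).
For λ=6: (A-λI) row 2 is [-4, -2], so an eigenvector is (1, -2).
General solution: K_1e^(4t)(0,1) + K_2e^(6t)(1,-2).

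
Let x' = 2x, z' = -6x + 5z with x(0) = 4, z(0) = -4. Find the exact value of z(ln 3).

A = [[2,0],[-6,5]]; eigenvalues λ = 5, 2.
Eigenvectors: (0,1) for λ=5, (1,2) for λ=2.
From the initial condition, c_1 = -12, c_2 = 4.
z(ln 3) = (-12)(3^5)(1) + (4)(3^2)(2) = -2844.

-2844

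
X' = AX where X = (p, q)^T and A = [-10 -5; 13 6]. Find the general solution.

Coefficient matrix A = [[-10, -5], [13, 6]].
Characteristic polynomial det(A - λI) = λ^2 + 4λ + 5 = 0.
Eigenvalues λ = -2 ± i (complex conjugate pair).
For λ=-2+i: an eigenvector is (2,-3) - i(-1,2) = (2 + i, -3 - 2i).
A real fundamental pair from Re and Im of e^((-2+i)t)v: X_1 = e^(-2t)(cos(t)·(2,-3) + sin(t)·(-1,2)), X_2 = e^(-2t)(sin(t)·(2,-3) - cos(t)·(-1,2)).
General solution: K_1X_1 + K_2X_2.

p(t) = -K_1e^(-2t)sin(t) + 2K_1e^(-2t)cos(t) + 2K_2e^(-2t)sin(t) + K_2e^(-2t)cos(t), q(t) = 2K_1e^(-2t)sin(t) - 3K_1e^(-2t)cos(t) - 3K_2e^(-2t)sin(t) - 2K_2e^(-2t)cos(t)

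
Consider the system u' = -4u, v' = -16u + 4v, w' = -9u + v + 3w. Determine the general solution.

Coefficient matrix A = [[-4, 0, 0], [-16, 4, 0], [-9, 1, 3]].
det(A - λI) = 0 gives eigenvalues λ = -4, 3, 4.
For λ=-4: eigenvector (1,2,1).
For λ=3: eigenvector (0,0,1).
For λ=4: eigenvector (0,1,1).
General solution: c_1e^(-4t)(1,2,1) + c_2e^(3t)(0,0,1) + c_3e^(4t)(0,1,1).

u(t) = c_1e^(-4t), v(t) = 2c_1e^(-4t) + c_3e^(4t), w(t) = c_1e^(-4t) + c_2e^(3t) + c_3e^(4t)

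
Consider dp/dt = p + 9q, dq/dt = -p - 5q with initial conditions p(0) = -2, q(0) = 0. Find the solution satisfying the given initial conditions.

p(t) = -6te^(-2t) - 2e^(-2t), q(t) = 2te^(-2t)

Coefficient matrix A = [[1, 9], [-1, -5]].
Characteristic polynomial det(A - λI) = λ^2 + 4λ + 4 = 0.
Single eigenvalue λ = -2 with algebraic multiplicity 2.
Eigenvector v = (-3,1); generalized eigenvector w with (A-λI)w=v is (2,-1).
General solution: e^(-2t)[K_1·v + K_2·(t·v + w)].
Applying p(0)=-2, q(0)=0 gives K_1=2, K_2=2.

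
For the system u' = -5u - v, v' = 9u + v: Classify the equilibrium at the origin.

A = [[-5,-1],[9,1]]; det(A-λI) = λ^2 + 4λ + 4.
repeated λ = -2 with a single eigenvector.

stable improper node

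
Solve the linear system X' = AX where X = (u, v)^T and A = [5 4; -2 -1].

u(t) = -2c_1e^(3t) - c_2e^(t), v(t) = c_1e^(3t) + c_2e^(t)

Coefficient matrix A = [[5, 4], [-2, -1]].
Characteristic polynomial det(A - λI) = λ^2 - 4λ + 3 = 0.
Eigenvalues λ = 3, 1.
For λ=3: (A-λI) row 1 is [2, 4], so an eigenvector is (-2, 1).
For λ=1: (A-λI) row 1 is [4, 4], so an eigenvector is (-1, 1).
General solution: c_1e^(3t)(-2,1) + c_2e^(t)(-1,1).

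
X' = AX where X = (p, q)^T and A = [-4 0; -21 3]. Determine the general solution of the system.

Coefficient matrix A = [[-4, 0], [-21, 3]].
Characteristic polynomial det(A - λI) = λ^2 + λ - 12 = 0.
Eigenvalues λ = -4, 3.
For λ=-4: (A-λI) row 2 is [-21, 7], so an eigenvector is (-1, -3).
For λ=3: (A-λI) row 1 is [-7, 0], so an eigenvector is (0, 1).
General solution: c_1e^(-4t)(-1,-3) + c_2e^(3t)(0,1).

p(t) = -c_1e^(-4t), q(t) = -3c_1e^(-4t) + c_2e^(3t)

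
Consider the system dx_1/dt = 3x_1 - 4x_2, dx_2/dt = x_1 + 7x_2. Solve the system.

x_1(t) = 2C_1e^(5t) + 2C_2te^(5t) + C_2e^(5t), x_2(t) = -C_1e^(5t) - C_2te^(5t) - C_2e^(5t)

Coefficient matrix A = [[3, -4], [1, 7]].
Characteristic polynomial det(A - λI) = λ^2 - 10λ + 25 = 0.
Single eigenvalue λ = 5 with algebraic multiplicity 2.
Eigenvector v = (2,-1); generalized eigenvector w with (A-λI)w=v is (1,-1).
General solution: e^(5t)[C_1·v + C_2·(t·v + w)].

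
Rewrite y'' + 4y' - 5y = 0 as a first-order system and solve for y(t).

Let x_1 = y, x_2 = y'. Then x_1' = x_2 and x_2' = 5x_1 - 4x_2.
A = [[0,1],[5,-4]]; det(A-λI) = λ^2 + 4λ - 5.
Eigenvalues λ = 1, -5 with eigenvectors (1,1), (1,-5).

y(t) = K_1e^(t) + K_2e^(-5t)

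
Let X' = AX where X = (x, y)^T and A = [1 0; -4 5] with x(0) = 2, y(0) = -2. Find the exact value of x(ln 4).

8

A = [[1,0],[-4,5]]; eigenvalues λ = 5, 1.
Eigenvectors: (0,-1) for λ=5, (1,1) for λ=1.
From the initial condition, c_1 = 4, c_2 = 2.
x(ln 4) = (4)(4^5)(0) + (2)(4^1)(1) = 8.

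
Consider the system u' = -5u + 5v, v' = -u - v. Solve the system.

Coefficient matrix A = [[-5, 5], [-1, -1]].
Characteristic polynomial det(A - λI) = λ^2 + 6λ + 10 = 0.
Eigenvalues λ = -3 ± i (complex conjugate pair).
For λ=-3+i: an eigenvector is (1,0) - i(-2,-1) = (1 + 2i, 0 + i).
A real fundamental pair from Re and Im of e^((-3+i)t)v: X_1 = e^(-3t)(cos(t)·(1,0) + sin(t)·(-2,-1)), X_2 = e^(-3t)(sin(t)·(1,0) - cos(t)·(-2,-1)).
General solution: c_1X_1 + c_2X_2.

u(t) = -2c_1e^(-3t)sin(t) + c_1e^(-3t)cos(t) + c_2e^(-3t)sin(t) + 2c_2e^(-3t)cos(t), v(t) = -c_1e^(-3t)sin(t) + c_2e^(-3t)cos(t)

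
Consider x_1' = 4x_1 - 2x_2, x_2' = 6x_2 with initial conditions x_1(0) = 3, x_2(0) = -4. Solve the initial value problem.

Coefficient matrix A = [[4, -2], [0, 6]].
Characteristic polynomial det(A - λI) = λ^2 - 10λ + 24 = 0.
Eigenvalues λ = 6, 4.
For λ=6: (A-λI) row 1 is [-2, -2], so an eigenvector is (-1, 1).
For λ=4: (A-λI) row 1 is [0, -2], so an eigenvector is (1, 0).
General solution: K_1e^(6t)(-1,1) + K_2e^(4t)(1,0).
Applying x_1(0)=3, x_2(0)=-4 gives K_1=-4, K_2=-1.

x_1(t) = 4e^(6t) - e^(4t), x_2(t) = -4e^(6t)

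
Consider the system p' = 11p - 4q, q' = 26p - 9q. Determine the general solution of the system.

Coefficient matrix A = [[11, -4], [26, -9]].
Characteristic polynomial det(A - λI) = λ^2 - 2λ + 5 = 0.
Eigenvalues λ = 1 ± 2i (complex conjugate pair).
For λ=1+2i: an eigenvector is (-1,-2) - i(-1,-3) = (-1 + i, -2 + 3i).
A real fundamental pair from Re and Im of e^((1+2i)t)v: X_1 = e^(t)(cos(2t)·(-1,-2) + sin(2t)·(-1,-3)), X_2 = e^(t)(sin(2t)·(-1,-2) - cos(2t)·(-1,-3)).
General solution: c_1X_1 + c_2X_2.

p(t) = -c_1e^(t)sin(2t) - c_1e^(t)cos(2t) - c_2e^(t)sin(2t) + c_2e^(t)cos(2t), q(t) = -3c_1e^(t)sin(2t) - 2c_1e^(t)cos(2t) - 2c_2e^(t)sin(2t) + 3c_2e^(t)cos(2t)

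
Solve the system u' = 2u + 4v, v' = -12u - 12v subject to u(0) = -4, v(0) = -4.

u(t) = -24e^(-4t) + 20e^(-6t), v(t) = 36e^(-4t) - 40e^(-6t)

Coefficient matrix A = [[2, 4], [-12, -12]].
Characteristic polynomial det(A - λI) = λ^2 + 10λ + 24 = 0.
Eigenvalues λ = -6, -4.
For λ=-6: (A-λI) row 1 is [8, 4], so an eigenvector is (1, -2).
For λ=-4: (A-λI) row 1 is [6, 4], so an eigenvector is (-2, 3).
General solution: c_1e^(-6t)(1,-2) + c_2e^(-4t)(-2,3).
Applying u(0)=-4, v(0)=-4 gives c_1=20, c_2=12.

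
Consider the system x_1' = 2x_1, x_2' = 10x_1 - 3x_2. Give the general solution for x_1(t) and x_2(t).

Coefficient matrix A = [[2, 0], [10, -3]].
Characteristic polynomial det(A - λI) = λ^2 + λ - 6 = 0.
Eigenvalues λ = -3, 2.
For λ=-3: (A-λI) row 1 is [5, 0], so an eigenvector is (0, -1).
For λ=2: (A-λI) row 2 is [10, -5], so an eigenvector is (-1, -2).
General solution: c_1e^(-3t)(0,-1) + c_2e^(2t)(-1,-2).

x_1(t) = -c_2e^(2t), x_2(t) = -c_1e^(-3t) - 2c_2e^(2t)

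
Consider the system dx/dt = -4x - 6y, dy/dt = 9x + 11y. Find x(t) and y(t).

x(t) = c_1e^(2t) + 2c_2e^(5t), y(t) = -c_1e^(2t) - 3c_2e^(5t)

Coefficient matrix A = [[-4, -6], [9, 11]].
Characteristic polynomial det(A - λI) = λ^2 - 7λ + 10 = 0.
Eigenvalues λ = 2, 5.
For λ=2: (A-λI) row 1 is [-6, -6], so an eigenvector is (1, -1).
For λ=5: (A-λI) row 1 is [-9, -6], so an eigenvector is (2, -3).
General solution: c_1e^(2t)(1,-1) + c_2e^(5t)(2,-3).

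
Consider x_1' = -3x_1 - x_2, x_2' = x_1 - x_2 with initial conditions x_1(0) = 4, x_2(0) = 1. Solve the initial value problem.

Coefficient matrix A = [[-3, -1], [1, -1]].
Characteristic polynomial det(A - λI) = λ^2 + 4λ + 4 = 0.
Single eigenvalue λ = -2 with algebraic multiplicity 2.
Eigenvector v = (1,-1); generalized eigenvector w with (A-λI)w=v is (-2,1).
General solution: e^(-2t)[K_1·v + K_2·(t·v + w)].
Applying x_1(0)=4, x_2(0)=1 gives K_1=-6, K_2=-5.

x_1(t) = -5te^(-2t) + 4e^(-2t), x_2(t) = 5te^(-2t) + e^(-2t)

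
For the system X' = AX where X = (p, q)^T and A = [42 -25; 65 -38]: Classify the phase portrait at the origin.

unstable spiral

A = [[42,-25],[65,-38]]; det(A-λI) = λ^2 - 4λ + 29.
λ = 2 ± 5i: positive real part.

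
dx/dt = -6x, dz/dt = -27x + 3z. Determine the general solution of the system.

Coefficient matrix A = [[-6, 0], [-27, 3]].
Characteristic polynomial det(A - λI) = λ^2 + 3λ - 18 = 0.
Eigenvalues λ = -6, 3.
For λ=-6: (A-λI) row 2 is [-27, 9], so an eigenvector is (-1, -3).
For λ=3: (A-λI) row 1 is [-9, 0], so an eigenvector is (0, -1).
General solution: K_1e^(-6t)(-1,-3) + K_2e^(3t)(0,-1).

x(t) = -K_1e^(-6t), z(t) = -3K_1e^(-6t) - K_2e^(3t)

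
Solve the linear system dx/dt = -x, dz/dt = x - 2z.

Coefficient matrix A = [[-1, 0], [1, -2]].
Characteristic polynomial det(A - λI) = λ^2 + 3λ + 2 = 0.
Eigenvalues λ = -2, -1.
For λ=-2: (A-λI) row 1 is [1, 0], so an eigenvector is (0, 1).
For λ=-1: (A-λI) row 2 is [1, -1], so an eigenvector is (-1, -1).
General solution: C_1e^(-2t)(0,1) + C_2e^(-t)(-1,-1).

x(t) = -C_2e^(-t), z(t) = C_1e^(-2t) - C_2e^(-t)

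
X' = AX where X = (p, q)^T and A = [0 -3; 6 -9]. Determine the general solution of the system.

Coefficient matrix A = [[0, -3], [6, -9]].
Characteristic polynomial det(A - λI) = λ^2 + 9λ + 18 = 0.
Eigenvalues λ = -3, -6.
For λ=-3: (A-λI) row 1 is [3, -3], so an eigenvector is (-1, -1).
For λ=-6: (A-λI) row 1 is [6, -3], so an eigenvector is (-1, -2).
General solution: c_1e^(-3t)(-1,-1) + c_2e^(-6t)(-1,-2).

p(t) = -c_1e^(-3t) - c_2e^(-6t), q(t) = -c_1e^(-3t) - 2c_2e^(-6t)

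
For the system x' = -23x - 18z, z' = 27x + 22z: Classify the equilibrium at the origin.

A = [[-23,-18],[27,22]]; det(A-λI) = λ^2 + λ - 20.
λ = 4, -5: opposite signs.

saddle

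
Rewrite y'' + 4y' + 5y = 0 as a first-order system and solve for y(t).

y(t) = C_1e^(-2t)cos(t) + C_2e^(-2t)sin(t)

Let x_1 = y, x_2 = y'. Then x_1' = x_2 and x_2' = -5x_1 - 4x_2.
A = [[0,1],[-5,-4]]; det(A-λI) = λ^2 + 4λ + 5.
Eigenvalues λ = -2 ± i.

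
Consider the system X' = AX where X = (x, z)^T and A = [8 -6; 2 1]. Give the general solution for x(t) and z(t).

x(t) = 2C_1e^(5t) - 3C_2e^(4t), z(t) = C_1e^(5t) - 2C_2e^(4t)

Coefficient matrix A = [[8, -6], [2, 1]].
Characteristic polynomial det(A - λI) = λ^2 - 9λ + 20 = 0.
Eigenvalues λ = 5, 4.
For λ=5: (A-λI) row 1 is [3, -6], so an eigenvector is (2, 1).
For λ=4: (A-λI) row 1 is [4, -6], so an eigenvector is (-3, -2).
General solution: C_1e^(5t)(2,1) + C_2e^(4t)(-3,-2).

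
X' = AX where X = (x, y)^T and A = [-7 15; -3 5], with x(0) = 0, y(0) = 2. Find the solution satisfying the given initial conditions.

Coefficient matrix A = [[-7, 15], [-3, 5]].
Characteristic polynomial det(A - λI) = λ^2 + 2λ + 10 = 0.
Eigenvalues λ = -1 ± 3i (complex conjugate pair).
For λ=-1+3i: an eigenvector is (1,0) - i(-2,-1) = (1 + 2i, 0 + i).
A real fundamental pair from Re and Im of e^((-1+3i)t)v: X_1 = e^(-t)(cos(3t)·(1,0) + sin(3t)·(-2,-1)), X_2 = e^(-t)(sin(3t)·(1,0) - cos(3t)·(-2,-1)).
General solution: c_1X_1 + c_2X_2.
Applying x(0)=0, y(0)=2 gives c_1=-4, c_2=2.

x(t) = 10e^(-t)sin(3t), y(t) = 4e^(-t)sin(3t) + 2e^(-t)cos(3t)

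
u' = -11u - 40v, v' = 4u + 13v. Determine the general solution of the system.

Coefficient matrix A = [[-11, -40], [4, 13]].
Characteristic polynomial det(A - λI) = λ^2 - 2λ + 17 = 0.
Eigenvalues λ = 1 ± 4i (complex conjugate pair).
For λ=1+4i: an eigenvector is (-3,1) - i(-1,0) = (-3 + i, 1).
A real fundamental pair from Re and Im of e^((1+4i)t)v: X_1 = e^(t)(cos(4t)·(-3,1) + sin(4t)·(-1,0)), X_2 = e^(t)(sin(4t)·(-3,1) - cos(4t)·(-1,0)).
General solution: K_1X_1 + K_2X_2.

u(t) = -K_1e^(t)sin(4t) - 3K_1e^(t)cos(4t) - 3K_2e^(t)sin(4t) + K_2e^(t)cos(4t), v(t) = K_1e^(t)cos(4t) + K_2e^(t)sin(4t)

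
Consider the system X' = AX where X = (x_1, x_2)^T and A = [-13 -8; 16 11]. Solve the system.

x_1(t) = K_1e^(-5t) - K_2e^(3t), x_2(t) = -K_1e^(-5t) + 2K_2e^(3t)

Coefficient matrix A = [[-13, -8], [16, 11]].
Characteristic polynomial det(A - λI) = λ^2 + 2λ - 15 = 0.
Eigenvalues λ = -5, 3.
For λ=-5: (A-λI) row 1 is [-8, -8], so an eigenvector is (1, -1).
For λ=3: (A-λI) row 1 is [-16, -8], so an eigenvector is (-1, 2).
General solution: K_1e^(-5t)(1,-1) + K_2e^(3t)(-1,2).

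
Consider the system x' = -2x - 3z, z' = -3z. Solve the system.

x(t) = -3c_1e^(-3t) + c_2e^(-2t), z(t) = -c_1e^(-3t)

Coefficient matrix A = [[-2, -3], [0, -3]].
Characteristic polynomial det(A - λI) = λ^2 + 5λ + 6 = 0.
Eigenvalues λ = -3, -2.
For λ=-3: (A-λI) row 1 is [1, -3], so an eigenvector is (-3, -1).
For λ=-2: (A-λI) row 1 is [0, -3], so an eigenvector is (1, 0).
General solution: c_1e^(-3t)(-3,-1) + c_2e^(-2t)(1,0).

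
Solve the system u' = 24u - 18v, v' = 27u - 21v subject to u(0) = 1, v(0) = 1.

u(t) = e^(6t), v(t) = e^(6t)

Coefficient matrix A = [[24, -18], [27, -21]].
Characteristic polynomial det(A - λI) = λ^2 - 3λ - 18 = 0.
Eigenvalues λ = -3, 6.
For λ=-3: (A-λI) row 1 is [27, -18], so an eigenvector is (-2, -3).
For λ=6: (A-λI) row 1 is [18, -18], so an eigenvector is (1, 1).
General solution: K_1e^(-3t)(-2,-3) + K_2e^(6t)(1,1).
Applying u(0)=1, v(0)=1 gives K_1=0, K_2=1.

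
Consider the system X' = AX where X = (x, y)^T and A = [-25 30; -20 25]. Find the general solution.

x(t) = 3c_1e^(-5t) + c_2e^(5t), y(t) = 2c_1e^(-5t) + c_2e^(5t)

Coefficient matrix A = [[-25, 30], [-20, 25]].
Characteristic polynomial det(A - λI) = λ^2 - 25 = 0.
Eigenvalues λ = -5, 5.
For λ=-5: (A-λI) row 1 is [-20, 30], so an eigenvector is (3, 2).
For λ=5: (A-λI) row 1 is [-30, 30], so an eigenvector is (1, 1).
General solution: c_1e^(-5t)(3,2) + c_2e^(5t)(1,1).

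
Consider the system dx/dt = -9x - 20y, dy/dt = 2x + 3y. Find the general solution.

Coefficient matrix A = [[-9, -20], [2, 3]].
Characteristic polynomial det(A - λI) = λ^2 + 6λ + 13 = 0.
Eigenvalues λ = -3 ± 2i (complex conjugate pair).
For λ=-3+2i: an eigenvector is (1,0) - i(-3,1) = (1 + 3i, 0 - i).
A real fundamental pair from Re and Im of e^((-3+2i)t)v: X_1 = e^(-3t)(cos(2t)·(1,0) + sin(2t)·(-3,1)), X_2 = e^(-3t)(sin(2t)·(1,0) - cos(2t)·(-3,1)).
General solution: C_1X_1 + C_2X_2.

x(t) = -3C_1e^(-3t)sin(2t) + C_1e^(-3t)cos(2t) + C_2e^(-3t)sin(2t) + 3C_2e^(-3t)cos(2t), y(t) = C_1e^(-3t)sin(2t) - C_2e^(-3t)cos(2t)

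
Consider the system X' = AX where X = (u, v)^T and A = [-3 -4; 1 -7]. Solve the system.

Coefficient matrix A = [[-3, -4], [1, -7]].
Characteristic polynomial det(A - λI) = λ^2 + 10λ + 25 = 0.
Single eigenvalue λ = -5 with algebraic multiplicity 2.
Eigenvector v = (-2,-1); generalized eigenvector w with (A-λI)w=v is (-1,0).
General solution: e^(-5t)[c_1·v + c_2·(t·v + w)].

u(t) = -2c_1e^(-5t) - 2c_2te^(-5t) - c_2e^(-5t), v(t) = -c_1e^(-5t) - c_2te^(-5t)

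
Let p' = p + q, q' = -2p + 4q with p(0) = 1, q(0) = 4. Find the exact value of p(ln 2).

A = [[1,1],[-2,4]]; eigenvalues λ = 2, 3.
Eigenvectors: (1,1) for λ=2, (1,2) for λ=3.
From the initial condition, c_1 = -2, c_2 = 3.
p(ln 2) = (-2)(2^2)(1) + (3)(2^3)(1) = 16.

16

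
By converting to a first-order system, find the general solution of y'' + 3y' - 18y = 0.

y(t) = c_1e^(3t) + c_2e^(-6t)

Let x_1 = y, x_2 = y'. Then x_1' = x_2 and x_2' = 18x_1 - 3x_2.
A = [[0,1],[18,-3]]; det(A-λI) = λ^2 + 3λ - 18.
Eigenvalues λ = 3, -6 with eigenvectors (1,3), (1,-6).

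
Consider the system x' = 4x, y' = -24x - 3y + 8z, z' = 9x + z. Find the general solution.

x(t) = C_1e^(4t), y(t) = C_2e^(-3t) + 2C_3e^(t), z(t) = 3C_1e^(4t) + C_3e^(t)

Coefficient matrix A = [[4, 0, 0], [-24, -3, 8], [9, 0, 1]].
det(A - λI) = 0 gives eigenvalues λ = 4, -3, 1.
For λ=4: eigenvector (1,0,3).
For λ=-3: eigenvector (0,1,0).
For λ=1: eigenvector (0,2,1).
General solution: C_1e^(4t)(1,0,3) + C_2e^(-3t)(0,1,0) + C_3e^(t)(0,2,1).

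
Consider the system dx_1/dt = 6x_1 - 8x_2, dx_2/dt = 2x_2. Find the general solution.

Coefficient matrix A = [[6, -8], [0, 2]].
Characteristic polynomial det(A - λI) = λ^2 - 8λ + 12 = 0.
Eigenvalues λ = 2, 6.
For λ=2: (A-λI) row 1 is [4, -8], so an eigenvector is (2, 1).
For λ=6: (A-λI) row 1 is [0, -8], so an eigenvector is (-1, 0).
General solution: K_1e^(2t)(2,1) + K_2e^(6t)(-1,0).

x_1(t) = 2K_1e^(2t) - K_2e^(6t), x_2(t) = K_1e^(2t)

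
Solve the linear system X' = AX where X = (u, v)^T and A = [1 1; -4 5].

u(t) = C_1e^(3t) + C_2te^(3t), v(t) = 2C_1e^(3t) + 2C_2te^(3t) + C_2e^(3t)

Coefficient matrix A = [[1, 1], [-4, 5]].
Characteristic polynomial det(A - λI) = λ^2 - 6λ + 9 = 0.
Single eigenvalue λ = 3 with algebraic multiplicity 2.
Eigenvector v = (1,2); generalized eigenvector w with (A-λI)w=v is (0,1).
General solution: e^(3t)[C_1·v + C_2·(t·v + w)].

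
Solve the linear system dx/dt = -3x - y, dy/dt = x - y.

x(t) = -c_1e^(-2t) - c_2te^(-2t) - 2c_2e^(-2t), y(t) = c_1e^(-2t) + c_2te^(-2t) + 3c_2e^(-2t)

Coefficient matrix A = [[-3, -1], [1, -1]].
Characteristic polynomial det(A - λI) = λ^2 + 4λ + 4 = 0.
Single eigenvalue λ = -2 with algebraic multiplicity 2.
Eigenvector v = (-1,1); generalized eigenvector w with (A-λI)w=v is (-2,3).
General solution: e^(-2t)[c_1·v + c_2·(t·v + w)].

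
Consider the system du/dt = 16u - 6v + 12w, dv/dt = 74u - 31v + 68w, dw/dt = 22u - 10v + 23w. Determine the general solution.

u(t) = K_1e^(4t) - 2K_3e^(t), v(t) = 6K_1e^(4t) + 2K_2e^(3t) - 11K_3e^(t), w(t) = 2K_1e^(4t) + K_2e^(3t) - 3K_3e^(t)

Coefficient matrix A = [[16, -6, 12], [74, -31, 68], [22, -10, 23]].
det(A - λI) = 0 gives eigenvalues λ = 4, 3, 1.
For λ=4: eigenvector (1,6,2).
For λ=3: eigenvector (0,2,1).
For λ=1: eigenvector (-2,-11,-3).
General solution: K_1e^(4t)(1,6,2) + K_2e^(3t)(0,2,1) + K_3e^(t)(-2,-11,-3).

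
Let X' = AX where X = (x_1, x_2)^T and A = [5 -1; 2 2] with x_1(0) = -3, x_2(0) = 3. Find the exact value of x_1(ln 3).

A = [[5,-1],[2,2]]; eigenvalues λ = 3, 4.
Eigenvectors: (-1,-2) for λ=3, (-1,-1) for λ=4.
From the initial condition, c_1 = -6, c_2 = 9.
x_1(ln 3) = (-6)(3^3)(-1) + (9)(3^4)(-1) = -567.

-567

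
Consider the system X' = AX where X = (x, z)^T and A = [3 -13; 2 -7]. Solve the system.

x(t) = -2c_1e^(-2t)sin(t) - 3c_1e^(-2t)cos(t) - 3c_2e^(-2t)sin(t) + 2c_2e^(-2t)cos(t), z(t) = -c_1e^(-2t)sin(t) - c_1e^(-2t)cos(t) - c_2e^(-2t)sin(t) + c_2e^(-2t)cos(t)

Coefficient matrix A = [[3, -13], [2, -7]].
Characteristic polynomial det(A - λI) = λ^2 + 4λ + 5 = 0.
Eigenvalues λ = -2 ± i (complex conjugate pair).
For λ=-2+i: an eigenvector is (-3,-1) - i(-2,-1) = (-3 + 2i, -1 + i).
A real fundamental pair from Re and Im of e^((-2+i)t)v: X_1 = e^(-2t)(cos(t)·(-3,-1) + sin(t)·(-2,-1)), X_2 = e^(-2t)(sin(t)·(-3,-1) - cos(t)·(-2,-1)).
General solution: c_1X_1 + c_2X_2.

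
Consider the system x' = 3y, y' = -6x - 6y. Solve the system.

Coefficient matrix A = [[0, 3], [-6, -6]].
Characteristic polynomial det(A - λI) = λ^2 + 6λ + 18 = 0.
Eigenvalues λ = -3 ± 3i (complex conjugate pair).
For λ=-3+3i: an eigenvector is (0,1) - i(1,-1) = (0 - i, 1 + i).
A real fundamental pair from Re and Im of e^((-3+3i)t)v: X_1 = e^(-3t)(cos(3t)·(0,1) + sin(3t)·(1,-1)), X_2 = e^(-3t)(sin(3t)·(0,1) - cos(3t)·(1,-1)).
General solution: c_1X_1 + c_2X_2.

x(t) = c_1e^(-3t)sin(3t) - c_2e^(-3t)cos(3t), y(t) = -c_1e^(-3t)sin(3t) + c_1e^(-3t)cos(3t) + c_2e^(-3t)sin(3t) + c_2e^(-3t)cos(3t)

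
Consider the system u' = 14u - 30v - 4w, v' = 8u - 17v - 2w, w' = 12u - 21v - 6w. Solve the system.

Coefficient matrix A = [[14, -30, -4], [8, -17, -2], [12, -21, -6]].
det(A - λI) = 0 gives eigenvalues λ = -2, -4, -3.
For λ=-2: eigenvector (9,4,6).
For λ=-4: eigenvector (4,2,3).
For λ=-3: eigenvector (2,1,1).
General solution: C_1e^(-2t)(9,4,6) + C_2e^(-4t)(4,2,3) + C_3e^(-3t)(2,1,1).

u(t) = 9C_1e^(-2t) + 4C_2e^(-4t) + 2C_3e^(-3t), v(t) = 4C_1e^(-2t) + 2C_2e^(-4t) + C_3e^(-3t), w(t) = 6C_1e^(-2t) + 3C_2e^(-4t) + C_3e^(-3t)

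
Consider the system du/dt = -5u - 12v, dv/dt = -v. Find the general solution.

Coefficient matrix A = [[-5, -12], [0, -1]].
Characteristic polynomial det(A - λI) = λ^2 + 6λ + 5 = 0.
Eigenvalues λ = -5, -1.
For λ=-5: (A-λI) row 1 is [0, -12], so an eigenvector is (1, 0).
For λ=-1: (A-λI) row 1 is [-4, -12], so an eigenvector is (-3, 1).
General solution: C_1e^(-5t)(1,0) + C_2e^(-t)(-3,1).

u(t) = C_1e^(-5t) - 3C_2e^(-t), v(t) = C_2e^(-t)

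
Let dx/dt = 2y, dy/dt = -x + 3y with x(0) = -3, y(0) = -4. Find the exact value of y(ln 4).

A = [[0,2],[-1,3]]; eigenvalues λ = 2, 1.
Eigenvectors: (1,1) for λ=2, (2,1) for λ=1.
From the initial condition, c_1 = -5, c_2 = 1.
y(ln 4) = (-5)(4^2)(1) + (1)(4^1)(1) = -76.

-76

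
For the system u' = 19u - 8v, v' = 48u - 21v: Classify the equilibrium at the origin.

A = [[19,-8],[48,-21]]; det(A-λI) = λ^2 + 2λ - 15.
λ = 3, -5: opposite signs.

saddle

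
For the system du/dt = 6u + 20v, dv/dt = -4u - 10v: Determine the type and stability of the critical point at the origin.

A = [[6,20],[-4,-10]]; det(A-λI) = λ^2 + 4λ + 20.
λ = -2 ± 4i: negative real part.

stable spiral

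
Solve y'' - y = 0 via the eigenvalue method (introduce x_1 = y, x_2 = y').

y(t) = C_1e^(-t) + C_2e^(t)

Let x_1 = y, x_2 = y'. Then x_1' = x_2 and x_2' = x_1.
A = [[0,1],[1,0]]; det(A-λI) = λ^2 - 1.
Eigenvalues λ = -1, 1 with eigenvectors (1,-1), (1,1).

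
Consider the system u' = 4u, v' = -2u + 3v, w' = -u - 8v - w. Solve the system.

u(t) = c_1e^(4t), v(t) = -2c_1e^(4t) + c_2e^(3t), w(t) = 3c_1e^(4t) - 2c_2e^(3t) + c_3e^(-t)

Coefficient matrix A = [[4, 0, 0], [-2, 3, 0], [-1, -8, -1]].
det(A - λI) = 0 gives eigenvalues λ = 4, 3, -1.
For λ=4: eigenvector (1,-2,3).
For λ=3: eigenvector (0,1,-2).
For λ=-1: eigenvector (0,0,1).
General solution: c_1e^(4t)(1,-2,3) + c_2e^(3t)(0,1,-2) + c_3e^(-t)(0,0,1).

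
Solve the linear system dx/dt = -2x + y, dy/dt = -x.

x(t) = -C_1e^(-t) - C_2te^(-t) + C_2e^(-t), y(t) = -C_1e^(-t) - C_2te^(-t)

Coefficient matrix A = [[-2, 1], [-1, 0]].
Characteristic polynomial det(A - λI) = λ^2 + 2λ + 1 = 0.
Single eigenvalue λ = -1 with algebraic multiplicity 2.
Eigenvector v = (-1,-1); generalized eigenvector w with (A-λI)w=v is (1,0).
General solution: e^(-t)[C_1·v + C_2·(t·v + w)].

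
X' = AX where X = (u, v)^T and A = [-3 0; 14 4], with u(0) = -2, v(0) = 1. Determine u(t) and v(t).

u(t) = -2e^(-3t), v(t) = -3e^(4t) + 4e^(-3t)

Coefficient matrix A = [[-3, 0], [14, 4]].
Characteristic polynomial det(A - λI) = λ^2 - λ - 12 = 0.
Eigenvalues λ = 4, -3.
For λ=4: (A-λI) row 1 is [-7, 0], so an eigenvector is (0, 1).
For λ=-3: (A-λI) row 2 is [14, 7], so an eigenvector is (-1, 2).
General solution: c_1e^(4t)(0,1) + c_2e^(-3t)(-1,2).
Applying u(0)=-2, v(0)=1 gives c_1=-3, c_2=2.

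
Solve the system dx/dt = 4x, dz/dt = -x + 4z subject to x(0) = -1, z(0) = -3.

Coefficient matrix A = [[4, 0], [-1, 4]].
Characteristic polynomial det(A - λI) = λ^2 - 8λ + 16 = 0.
Single eigenvalue λ = 4 with algebraic multiplicity 2.
Eigenvector v = (0,-1); generalized eigenvector w with (A-λI)w=v is (1,2).
General solution: e^(4t)[K_1·v + K_2·(t·v + w)].
Applying x(0)=-1, z(0)=-3 gives K_1=1, K_2=-1.

x(t) = -e^(4t), z(t) = te^(4t) - 3e^(4t)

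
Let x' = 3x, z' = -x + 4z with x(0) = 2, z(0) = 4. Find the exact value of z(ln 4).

640

A = [[3,0],[-1,4]]; eigenvalues λ = 4, 3.
Eigenvectors: (0,1) for λ=4, (-1,-1) for λ=3.
From the initial condition, c_1 = 2, c_2 = -2.
z(ln 4) = (2)(4^4)(1) + (-2)(4^3)(-1) = 640.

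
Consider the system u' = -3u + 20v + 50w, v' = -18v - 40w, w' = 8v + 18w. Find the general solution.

u(t) = K_1e^(-3t) + 2K_2e^(2t), v(t) = -2K_2e^(2t) + 5K_3e^(-2t), w(t) = K_2e^(2t) - 2K_3e^(-2t)

Coefficient matrix A = [[-3, 20, 50], [0, -18, -40], [0, 8, 18]].
det(A - λI) = 0 gives eigenvalues λ = -3, 2, -2.
For λ=-3: eigenvector (1,0,0).
For λ=2: eigenvector (2,-2,1).
For λ=-2: eigenvector (0,5,-2).
General solution: K_1e^(-3t)(1,0,0) + K_2e^(2t)(2,-2,1) + K_3e^(-2t)(0,5,-2).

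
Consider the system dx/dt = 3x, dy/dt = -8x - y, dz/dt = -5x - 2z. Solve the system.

x(t) = -c_2e^(3t), y(t) = c_1e^(-t) + 2c_2e^(3t), z(t) = c_2e^(3t) + c_3e^(-2t)

Coefficient matrix A = [[3, 0, 0], [-8, -1, 0], [-5, 0, -2]].
det(A - λI) = 0 gives eigenvalues λ = -1, 3, -2.
For λ=-1: eigenvector (0,1,0).
For λ=3: eigenvector (-1,2,1).
For λ=-2: eigenvector (0,0,1).
General solution: c_1e^(-t)(0,1,0) + c_2e^(3t)(-1,2,1) + c_3e^(-2t)(0,0,1).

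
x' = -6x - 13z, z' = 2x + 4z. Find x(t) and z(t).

x(t) = 2K_1e^(-t)sin(t) - 3K_1e^(-t)cos(t) - 3K_2e^(-t)sin(t) - 2K_2e^(-t)cos(t), z(t) = -K_1e^(-t)sin(t) + K_1e^(-t)cos(t) + K_2e^(-t)sin(t) + K_2e^(-t)cos(t)

Coefficient matrix A = [[-6, -13], [2, 4]].
Characteristic polynomial det(A - λI) = λ^2 + 2λ + 2 = 0.
Eigenvalues λ = -1 ± i (complex conjugate pair).
For λ=-1+i: an eigenvector is (-3,1) - i(2,-1) = (-3 - 2i, 1 + i).
A real fundamental pair from Re and Im of e^((-1+i)t)v: X_1 = e^(-t)(cos(t)·(-3,1) + sin(t)·(2,-1)), X_2 = e^(-t)(sin(t)·(-3,1) - cos(t)·(2,-1)).
General solution: K_1X_1 + K_2X_2.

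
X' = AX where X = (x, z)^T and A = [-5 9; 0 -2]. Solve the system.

Coefficient matrix A = [[-5, 9], [0, -2]].
Characteristic polynomial det(A - λI) = λ^2 + 7λ + 10 = 0.
Eigenvalues λ = -2, -5.
For λ=-2: (A-λI) row 1 is [-3, 9], so an eigenvector is (3, 1).
For λ=-5: (A-λI) row 1 is [0, 9], so an eigenvector is (-1, 0).
General solution: c_1e^(-2t)(3,1) + c_2e^(-5t)(-1,0).

x(t) = 3c_1e^(-2t) - c_2e^(-5t), z(t) = c_1e^(-2t)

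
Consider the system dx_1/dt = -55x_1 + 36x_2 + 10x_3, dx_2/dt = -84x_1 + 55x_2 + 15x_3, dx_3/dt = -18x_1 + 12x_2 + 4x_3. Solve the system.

x_1(t) = K_1e^(t) + 2K_2e^(4t) + 2K_3e^(-t), x_2(t) = K_1e^(t) + 3K_2e^(4t) + 3K_3e^(-t), x_3(t) = 2K_1e^(t) + K_2e^(4t)

Coefficient matrix A = [[-55, 36, 10], [-84, 55, 15], [-18, 12, 4]].
det(A - λI) = 0 gives eigenvalues λ = 1, 4, -1.
For λ=1: eigenvector (1,1,2).
For λ=4: eigenvector (2,3,1).
For λ=-1: eigenvector (2,3,0).
General solution: K_1e^(t)(1,1,2) + K_2e^(4t)(2,3,1) + K_3e^(-t)(2,3,0).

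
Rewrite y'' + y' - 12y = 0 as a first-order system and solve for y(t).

y(t) = c_1e^(-4t) + c_2e^(3t)

Let x_1 = y, x_2 = y'. Then x_1' = x_2 and x_2' = 12x_1 - x_2.
A = [[0,1],[12,-1]]; det(A-λI) = λ^2 + λ - 12.
Eigenvalues λ = -4, 3 with eigenvectors (1,-4), (1,3).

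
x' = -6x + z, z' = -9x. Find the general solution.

x(t) = K_1e^(-3t) + K_2te^(-3t), z(t) = 3K_1e^(-3t) + 3K_2te^(-3t) + K_2e^(-3t)

Coefficient matrix A = [[-6, 1], [-9, 0]].
Characteristic polynomial det(A - λI) = λ^2 + 6λ + 9 = 0.
Single eigenvalue λ = -3 with algebraic multiplicity 2.
Eigenvector v = (1,3); generalized eigenvector w with (A-λI)w=v is (0,1).
General solution: e^(-3t)[K_1·v + K_2·(t·v + w)].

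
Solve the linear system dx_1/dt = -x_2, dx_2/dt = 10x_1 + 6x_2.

x_1(t) = K_1e^(3t)cos(t) + K_2e^(3t)sin(t), x_2(t) = K_1e^(3t)sin(t) - 3K_1e^(3t)cos(t) - 3K_2e^(3t)sin(t) - K_2e^(3t)cos(t)

Coefficient matrix A = [[0, -1], [10, 6]].
Characteristic polynomial det(A - λI) = λ^2 - 6λ + 10 = 0.
Eigenvalues λ = 3 ± i (complex conjugate pair).
For λ=3+i: an eigenvector is (1,-3) - i(0,1) = (1, -3 - i).
A real fundamental pair from Re and Im of e^((3+i)t)v: X_1 = e^(3t)(cos(t)·(1,-3) + sin(t)·(0,1)), X_2 = e^(3t)(sin(t)·(1,-3) - cos(t)·(0,1)).
General solution: K_1X_1 + K_2X_2.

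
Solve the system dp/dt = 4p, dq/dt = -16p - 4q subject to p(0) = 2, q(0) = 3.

p(t) = 2e^(4t), q(t) = -4e^(4t) + 7e^(-4t)

Coefficient matrix A = [[4, 0], [-16, -4]].
Characteristic polynomial det(A - λI) = λ^2 - 16 = 0.
Eigenvalues λ = 4, -4.
For λ=4: (A-λI) row 2 is [-16, -8], so an eigenvector is (1, -2).
For λ=-4: (A-λI) row 1 is [8, 0], so an eigenvector is (0, 1).
General solution: K_1e^(4t)(1,-2) + K_2e^(-4t)(0,1).
Applying p(0)=2, q(0)=3 gives K_1=2, K_2=7.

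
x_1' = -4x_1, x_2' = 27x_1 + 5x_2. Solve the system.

x_1(t) = -c_2e^(-4t), x_2(t) = c_1e^(5t) + 3c_2e^(-4t)

Coefficient matrix A = [[-4, 0], [27, 5]].
Characteristic polynomial det(A - λI) = λ^2 - λ - 20 = 0.
Eigenvalues λ = 5, -4.
For λ=5: (A-λI) row 1 is [-9, 0], so an eigenvector is (0, 1).
For λ=-4: (A-λI) row 2 is [27, 9], so an eigenvector is (-1, 3).
General solution: c_1e^(5t)(0,1) + c_2e^(-4t)(-1,3).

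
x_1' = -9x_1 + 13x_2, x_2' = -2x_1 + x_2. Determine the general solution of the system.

x_1(t) = -3c_1e^(-4t)sin(t) - 2c_1e^(-4t)cos(t) - 2c_2e^(-4t)sin(t) + 3c_2e^(-4t)cos(t), x_2(t) = -c_1e^(-4t)sin(t) - c_1e^(-4t)cos(t) - c_2e^(-4t)sin(t) + c_2e^(-4t)cos(t)

Coefficient matrix A = [[-9, 13], [-2, 1]].
Characteristic polynomial det(A - λI) = λ^2 + 8λ + 17 = 0.
Eigenvalues λ = -4 ± i (complex conjugate pair).
For λ=-4+i: an eigenvector is (-2,-1) - i(-3,-1) = (-2 + 3i, -1 + i).
A real fundamental pair from Re and Im of e^((-4+i)t)v: X_1 = e^(-4t)(cos(t)·(-2,-1) + sin(t)·(-3,-1)), X_2 = e^(-4t)(sin(t)·(-2,-1) - cos(t)·(-3,-1)).
General solution: c_1X_1 + c_2X_2.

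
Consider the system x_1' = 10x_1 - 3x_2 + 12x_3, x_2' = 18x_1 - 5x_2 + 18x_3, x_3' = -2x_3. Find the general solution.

Coefficient matrix A = [[10, -3, 12], [18, -5, 18], [0, 0, -2]].
det(A - λI) = 0 gives eigenvalues λ = 4, 1, -2.
For λ=4: eigenvector (-1,-2,0).
For λ=1: eigenvector (-1,-3,0).
For λ=-2: eigenvector (-1,0,1).
General solution: c_1e^(4t)(-1,-2,0) + c_2e^(t)(-1,-3,0) + c_3e^(-2t)(-1,0,1).

x_1(t) = -c_1e^(4t) - c_2e^(t) - c_3e^(-2t), x_2(t) = -2c_1e^(4t) - 3c_2e^(t), x_3(t) = c_3e^(-2t)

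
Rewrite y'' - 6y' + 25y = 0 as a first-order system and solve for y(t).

Let x_1 = y, x_2 = y'. Then x_1' = x_2 and x_2' = -25x_1 + 6x_2.
A = [[0,1],[-25,6]]; det(A-λI) = λ^2 - 6λ + 25.
Eigenvalues λ = 3 ± 4i.

y(t) = K_1e^(3t)cos(4t) + K_2e^(3t)sin(4t)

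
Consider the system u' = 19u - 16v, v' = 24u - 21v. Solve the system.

Coefficient matrix A = [[19, -16], [24, -21]].
Characteristic polynomial det(A - λI) = λ^2 + 2λ - 15 = 0.
Eigenvalues λ = 3, -5.
For λ=3: (A-λI) row 1 is [16, -16], so an eigenvector is (-1, -1).
For λ=-5: (A-λI) row 1 is [24, -16], so an eigenvector is (-2, -3).
General solution: K_1e^(3t)(-1,-1) + K_2e^(-5t)(-2,-3).

u(t) = -K_1e^(3t) - 2K_2e^(-5t), v(t) = -K_1e^(3t) - 3K_2e^(-5t)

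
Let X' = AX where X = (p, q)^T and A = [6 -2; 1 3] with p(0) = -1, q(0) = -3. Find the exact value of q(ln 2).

A = [[6,-2],[1,3]]; eigenvalues λ = 5, 4.
Eigenvectors: (-2,-1) for λ=5, (1,1) for λ=4.
From the initial condition, c_1 = -2, c_2 = -5.
q(ln 2) = (-2)(2^5)(-1) + (-5)(2^4)(1) = -16.

-16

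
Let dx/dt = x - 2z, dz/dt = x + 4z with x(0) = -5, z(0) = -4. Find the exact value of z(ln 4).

A = [[1,-2],[1,4]]; eigenvalues λ = 2, 3.
Eigenvectors: (2,-1) for λ=2, (1,-1) for λ=3.
From the initial condition, c_1 = -9, c_2 = 13.
z(ln 4) = (-9)(4^2)(-1) + (13)(4^3)(-1) = -688.

-688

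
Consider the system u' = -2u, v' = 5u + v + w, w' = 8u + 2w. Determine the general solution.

u(t) = c_1e^(-2t), v(t) = -c_1e^(-2t) + c_2e^(t) + c_3e^(2t), w(t) = -2c_1e^(-2t) + c_3e^(2t)

Coefficient matrix A = [[-2, 0, 0], [5, 1, 1], [8, 0, 2]].
det(A - λI) = 0 gives eigenvalues λ = -2, 1, 2.
For λ=-2: eigenvector (1,-1,-2).
For λ=1: eigenvector (0,1,0).
For λ=2: eigenvector (0,1,1).
General solution: c_1e^(-2t)(1,-1,-2) + c_2e^(t)(0,1,0) + c_3e^(2t)(0,1,1).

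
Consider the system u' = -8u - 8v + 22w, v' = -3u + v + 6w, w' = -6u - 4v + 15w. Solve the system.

u(t) = 2C_1e^(3t) + 4C_2e^(t) - 3C_3e^(4t), v(t) = C_2e^(t) - C_3e^(4t), w(t) = C_1e^(3t) + 2C_2e^(t) - 2C_3e^(4t)

Coefficient matrix A = [[-8, -8, 22], [-3, 1, 6], [-6, -4, 15]].
det(A - λI) = 0 gives eigenvalues λ = 3, 1, 4.
For λ=3: eigenvector (2,0,1).
For λ=1: eigenvector (4,1,2).
For λ=4: eigenvector (-3,-1,-2).
General solution: C_1e^(3t)(2,0,1) + C_2e^(t)(4,1,2) + C_3e^(4t)(-3,-1,-2).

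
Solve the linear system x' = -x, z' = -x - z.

Coefficient matrix A = [[-1, 0], [-1, -1]].
Characteristic polynomial det(A - λI) = λ^2 + 2λ + 1 = 0.
Single eigenvalue λ = -1 with algebraic multiplicity 2.
Eigenvector v = (0,1); generalized eigenvector w with (A-λI)w=v is (-1,-2).
General solution: e^(-t)[c_1·v + c_2·(t·v + w)].

x(t) = -c_2e^(-t), z(t) = c_1e^(-t) + c_2te^(-t) - 2c_2e^(-t)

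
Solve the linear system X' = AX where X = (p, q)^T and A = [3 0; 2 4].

p(t) = C_2e^(3t), q(t) = -C_1e^(4t) - 2C_2e^(3t)

Coefficient matrix A = [[3, 0], [2, 4]].
Characteristic polynomial det(A - λI) = λ^2 - 7λ + 12 = 0.
Eigenvalues λ = 4, 3.
For λ=4: (A-λI) row 1 is [-1, 0], so an eigenvector is (0, -1).
For λ=3: (A-λI) row 2 is [2, 1], so an eigenvector is (1, -2).
General solution: C_1e^(4t)(0,-1) + C_2e^(3t)(1,-2).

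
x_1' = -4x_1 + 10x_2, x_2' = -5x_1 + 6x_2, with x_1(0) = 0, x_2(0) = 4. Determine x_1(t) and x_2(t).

x_1(t) = 8e^(t)sin(5t), x_2(t) = 4e^(t)sin(5t) + 4e^(t)cos(5t)

Coefficient matrix A = [[-4, 10], [-5, 6]].
Characteristic polynomial det(A - λI) = λ^2 - 2λ + 26 = 0.
Eigenvalues λ = 1 ± 5i (complex conjugate pair).
For λ=1+5i: an eigenvector is (-1,0) - i(1,1) = (-1 - i, 0 - i).
A real fundamental pair from Re and Im of e^((1+5i)t)v: X_1 = e^(t)(cos(5t)·(-1,0) + sin(5t)·(1,1)), X_2 = e^(t)(sin(5t)·(-1,0) - cos(5t)·(1,1)).
General solution: C_1X_1 + C_2X_2.
Applying x_1(0)=0, x_2(0)=4 gives C_1=4, C_2=-4.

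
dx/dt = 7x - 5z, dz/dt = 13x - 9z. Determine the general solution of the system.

x(t) = -K_1e^(-t)sin(t) - 2K_1e^(-t)cos(t) - 2K_2e^(-t)sin(t) + K_2e^(-t)cos(t), z(t) = -2K_1e^(-t)sin(t) - 3K_1e^(-t)cos(t) - 3K_2e^(-t)sin(t) + 2K_2e^(-t)cos(t)

Coefficient matrix A = [[7, -5], [13, -9]].
Characteristic polynomial det(A - λI) = λ^2 + 2λ + 2 = 0.
Eigenvalues λ = -1 ± i (complex conjugate pair).
For λ=-1+i: an eigenvector is (-2,-3) - i(-1,-2) = (-2 + i, -3 + 2i).
A real fundamental pair from Re and Im of e^((-1+i)t)v: X_1 = e^(-t)(cos(t)·(-2,-3) + sin(t)·(-1,-2)), X_2 = e^(-t)(sin(t)·(-2,-3) - cos(t)·(-1,-2)).
General solution: K_1X_1 + K_2X_2.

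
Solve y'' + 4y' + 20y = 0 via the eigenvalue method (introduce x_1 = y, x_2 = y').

Let x_1 = y, x_2 = y'. Then x_1' = x_2 and x_2' = -20x_1 - 4x_2.
A = [[0,1],[-20,-4]]; det(A-λI) = λ^2 + 4λ + 20.
Eigenvalues λ = -2 ± 4i.

y(t) = c_1e^(-2t)cos(4t) + c_2e^(-2t)sin(4t)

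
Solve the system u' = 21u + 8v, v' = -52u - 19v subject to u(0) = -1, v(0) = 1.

u(t) = -3e^(t)sin(4t) - e^(t)cos(4t), v(t) = 8e^(t)sin(4t) + e^(t)cos(4t)

Coefficient matrix A = [[21, 8], [-52, -19]].
Characteristic polynomial det(A - λI) = λ^2 - 2λ + 17 = 0.
Eigenvalues λ = 1 ± 4i (complex conjugate pair).
For λ=1+4i: an eigenvector is (1,-2) - i(1,-3) = (1 - i, -2 + 3i).
A real fundamental pair from Re and Im of e^((1+4i)t)v: X_1 = e^(t)(cos(4t)·(1,-2) + sin(4t)·(1,-3)), X_2 = e^(t)(sin(4t)·(1,-2) - cos(4t)·(1,-3)).
General solution: C_1X_1 + C_2X_2.
Applying u(0)=-1, v(0)=1 gives C_1=-2, C_2=-1.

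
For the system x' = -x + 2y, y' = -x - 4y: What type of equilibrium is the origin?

A = [[-1,2],[-1,-4]]; det(A-λI) = λ^2 + 5λ + 6.
λ = -3, -2: both negative.

stable node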